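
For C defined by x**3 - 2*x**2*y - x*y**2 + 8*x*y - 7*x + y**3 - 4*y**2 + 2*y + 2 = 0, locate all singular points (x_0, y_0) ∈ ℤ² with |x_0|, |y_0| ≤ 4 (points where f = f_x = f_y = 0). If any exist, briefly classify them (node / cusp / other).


Singular points: {(1, 2)}; classification: node.

Compute partial derivatives:
  f_x = 3*x**2 - 4*x*y - y**2 + 8*y - 7.
  f_y = -2*x**2 - 2*x*y + 8*x + 3*y**2 - 8*y + 2.
Scan x_0 ∈ {−4, ..., 4}. For each x_0, f_y(x_0, y) is a polynomial in y; find its integer roots y ∈ {−4, ..., 4}, then test f_x and f at those candidates.
  x = -4: f_y(-4, y) = 3*y**2 - 62; no integer root y with |y| ≤ 4.
  x = -3: f_y(-3, y) = 3*y**2 - 2*y - 40; vanishes at y ∈ {4}. (-3, 4): f_x = 84 ≠ 0.
  x = -2: f_y(-2, y) = 3*y**2 - 4*y - 22; no integer root y with |y| ≤ 4.
  x = -1: f_y(-1, y) = 3*y**2 - 6*y - 8; no integer root y with |y| ≤ 4.
  x = 0: f_y(0, y) = 3*y**2 - 8*y + 2; no integer root y with |y| ≤ 4.
  x = 1: f_y(1, y) = 3*y**2 - 10*y + 8; vanishes at y ∈ {2}. (1, 2): f_x = 0, f = 0 — SINGULAR.
  x = 2: f_y(2, y) = 3*y**2 - 12*y + 10; no integer root y with |y| ≤ 4.
  x = 3: f_y(3, y) = 3*y**2 - 14*y + 8; vanishes at y ∈ {4}. (3, 4): f_x = -12 ≠ 0.
  x = 4: f_y(4, y) = 3*y**2 - 16*y + 2; no integer root y with |y| ≤ 4.
Only singular point on the grid: (1, 2).
Classify: substitute x = 1 + u, y = 2 + v and expand: f = u**3 - 2*u**2*v - u**2 - u*v**2 + v**3 + v**2.
No constant or linear terms (consistent with a singular point). Quadratic part: -u**2 + v**2. Cubic part: u**3 - 2*u**2*v - u*v**2 + v**3.
The quadratic part v**2 - u**2 = (v − u)(v + u) splits into two distinct linear factors, so there are two distinct tangent lines y − 2 = ±(x − 1) — this is a node (ordinary double point).
Classification: node.


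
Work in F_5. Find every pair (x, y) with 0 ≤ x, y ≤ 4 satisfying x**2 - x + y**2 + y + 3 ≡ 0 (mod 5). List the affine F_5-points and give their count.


Affine F_5-points: {(0, 1), (0, 3), (1, 1), (1, 3), (2, 0), (2, 4), (3, 2), (4, 0), (4, 4)}; count = 9.

For each of the 25 pairs (x, y) ∈ F_5², evaluate f(x, y) mod 5. Record the zeros.
  x = 0: [0↦3, 1↦0, 2↦4, 3↦0, 4↦3]  zeros at y ∈ {1, 3}
  x = 1: [0↦3, 1↦0, 2↦4, 3↦0, 4↦3]  zeros at y ∈ {1, 3}
  x = 2: [0↦0, 1↦2, 2↦1, 3↦2, 4↦0]  zeros at y ∈ {0, 4}
  x = 3: [0↦4, 1↦1, 2↦0, 3↦1, 4↦4]  zeros at y ∈ {2}
  x = 4: [0↦0, 1↦2, 2↦1, 3↦2, 4↦0]  zeros at y ∈ {0, 4}
Collecting zeros: affine points = {(0, 1), (0, 3), (1, 1), (1, 3), (2, 0), (2, 4), (3, 2), (4, 0), (4, 4)}.
Total count |C(F_5)_aff| = 9.


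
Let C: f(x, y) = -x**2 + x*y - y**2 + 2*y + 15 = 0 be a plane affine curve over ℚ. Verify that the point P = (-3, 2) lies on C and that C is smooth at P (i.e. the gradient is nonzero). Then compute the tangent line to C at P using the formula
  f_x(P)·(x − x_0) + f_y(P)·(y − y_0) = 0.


Tangent line at P: 8*x - 5*y + 34 = 0.

Step 1: f(-3, 2) = 0, so P lies on C.
Step 2: partial derivatives
  f_x(x, y) = -2*x + y, f_y(x, y) = x - 2*y + 2.
  f_x(P) = 8, f_y(P) = -5 (gradient nonzero, so P is smooth).
Step 3: tangent line at P: 8·(x − -3) + -5·(y − 2) = 0.
Expanding: 8*x - 5*y + 34 = 0.


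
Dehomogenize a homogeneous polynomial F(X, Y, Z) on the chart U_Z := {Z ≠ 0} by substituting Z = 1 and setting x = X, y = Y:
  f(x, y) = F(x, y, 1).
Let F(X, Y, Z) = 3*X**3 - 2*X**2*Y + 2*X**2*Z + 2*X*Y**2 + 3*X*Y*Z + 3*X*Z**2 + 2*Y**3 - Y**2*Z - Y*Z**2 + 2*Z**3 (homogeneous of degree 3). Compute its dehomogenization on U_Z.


f(x, y) = 3*x**3 - 2*x**2*y + 2*x**2 + 2*x*y**2 + 3*x*y + 3*x + 2*y**3 - y**2 - y + 2

On U_Z we set Z = 1. Each monomial c·X^i·Y^j·Z^k in F becomes c·x^i·y^j·1^k = c·x^i·y^j.
Substituting Z = 1: F(X, Y, 1) = 3*x**3 - 2*x**2*y + 2*x**2 + 2*x*y**2 + 3*x*y + 3*x + 2*y**3 - y**2 - y + 2.
Note: deg(f) ≤ deg(F) = 3; strict inequality happens when F is divisible by Z (lost terms).


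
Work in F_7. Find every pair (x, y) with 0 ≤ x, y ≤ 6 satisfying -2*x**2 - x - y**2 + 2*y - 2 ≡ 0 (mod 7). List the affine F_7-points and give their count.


Affine F_7-points: {(5, 1)}; count = 1.

For each of the 49 pairs (x, y) ∈ F_7², evaluate f(x, y) mod 7. Record the zeros.
  x = 0: [0↦5, 1↦6, 2↦5, 3↦2, 4↦4, 5↦4, 6↦2]  zeros at y ∈ ∅
  x = 1: [0↦2, 1↦3, 2↦2, 3↦6, 4↦1, 5↦1, 6↦6]  zeros at y ∈ ∅
  x = 2: [0↦2, 1↦3, 2↦2, 3↦6, 4↦1, 5↦1, 6↦6]  zeros at y ∈ ∅
  x = 3: [0↦5, 1↦6, 2↦5, 3↦2, 4↦4, 5↦4, 6↦2]  zeros at y ∈ ∅
  x = 4: [0↦4, 1↦5, 2↦4, 3↦1, 4↦3, 5↦3, 6↦1]  zeros at y ∈ ∅
  x = 5: [0↦6, 1↦0, 2↦6, 3↦3, 4↦5, 5↦5, 6↦3]  zeros at y ∈ {1}
  x = 6: [0↦4, 1↦5, 2↦4, 3↦1, 4↦3, 5↦3, 6↦1]  zeros at y ∈ ∅
Collecting zeros: affine points = {(5, 1)}.
Total count |C(F_7)_aff| = 1.


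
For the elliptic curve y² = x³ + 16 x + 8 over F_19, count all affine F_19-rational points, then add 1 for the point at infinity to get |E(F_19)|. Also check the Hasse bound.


Affine points = {(1, 5), (1, 14), (3, 8), (3, 11), (5, 2), (5, 17), (6, 4), (6, 15), (7, 8), (7, 11), (9, 8), (9, 11), (10, 3), (10, 16), (12, 3), (12, 16), (13, 0), (16, 3), (16, 16), (17, 5), (17, 14)}; affine count = 21; |E(F_19)| = 22.

Discriminant check: Δ ∝ 4a³ + 27b² = 4·16³ + 27·8² = 4·4096 + 27·64 ≡ 5 (mod 19). Nonzero ⇒ E is nonsingular.
For each x ∈ F_19, compute rhs = x³ + 16·x + 8 mod 19, then count y ∈ F_19 with y² ≡ rhs.
  x = 0: rhs = 8, matching y values: none (0 points).
  x = 1: rhs = 6, matching y values: 5, 14 (2 points).
  x = 2: rhs = 10, matching y values: none (0 points).
  x = 3: rhs = 7, matching y values: 8, 11 (2 points).
  x = 4: rhs = 3, matching y values: none (0 points).
  x = 5: rhs = 4, matching y values: 2, 17 (2 points).
  x = 6: rhs = 16, matching y values: 4, 15 (2 points).
  x = 7: rhs = 7, matching y values: 8, 11 (2 points).
  x = 8: rhs = 2, matching y values: none (0 points).
  x = 9: rhs = 7, matching y values: 8, 11 (2 points).
  x = 10: rhs = 9, matching y values: 3, 16 (2 points).
  x = 11: rhs = 14, matching y values: none (0 points).
  x = 12: rhs = 9, matching y values: 3, 16 (2 points).
  x = 13: rhs = 0, matching y values: 0 (1 points).
  x = 14: rhs = 12, matching y values: none (0 points).
  x = 15: rhs = 13, matching y values: none (0 points).
  x = 16: rhs = 9, matching y values: 3, 16 (2 points).
  x = 17: rhs = 6, matching y values: 5, 14 (2 points).
  x = 18: rhs = 10, matching y values: none (0 points).
Total affine count: 21.
Full point count |E(F_19)| = 21 + 1 = 22.
Hasse bound: |22 − (19+1)| = |2| = 2 ≤ 2√19 ≈ 8.7178 ✓.


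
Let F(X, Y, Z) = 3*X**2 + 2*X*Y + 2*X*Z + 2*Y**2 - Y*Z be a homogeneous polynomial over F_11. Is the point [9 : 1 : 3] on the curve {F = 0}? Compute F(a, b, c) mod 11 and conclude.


F(9,1,3) ≡ 6 (mod 11); P is NOT on the curve.

Evaluate F(9, 1, 3) term-by-term (mod 11).
  3*X**2 ↦ 3·81·1·1 = 243
  2*X*Y ↦ 2·9·1·1 = 18
  2*X*Z ↦ 2·9·1·3 = 54
  2*Y**2 ↦ 2·1·1·1 = 2
  -Y*Z ↦ -1·1·1·3 = -3
Sum: F(9, 1, 3) = (243) + (18) + (54) + (2) + (-3) = 314.
Reducing mod 11: 314 ≡ 6 (mod 11).
Since F(a, b, c) ≡ 6 ≠ 0 (mod 11), P does NOT lie on the curve.


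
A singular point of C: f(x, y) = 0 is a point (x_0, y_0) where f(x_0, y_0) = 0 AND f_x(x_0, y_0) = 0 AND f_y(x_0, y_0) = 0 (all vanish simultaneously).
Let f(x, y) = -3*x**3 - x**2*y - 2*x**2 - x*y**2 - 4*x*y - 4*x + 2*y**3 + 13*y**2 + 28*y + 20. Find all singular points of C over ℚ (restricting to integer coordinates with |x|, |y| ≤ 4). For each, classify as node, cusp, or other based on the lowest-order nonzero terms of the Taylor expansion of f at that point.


Singular points: {(0, -2)}; classification: cusp.

Compute partial derivatives:
  f_x = -9*x**2 - 2*x*y - 4*x - y**2 - 4*y - 4.
  f_y = -x**2 - 2*x*y - 4*x + 6*y**2 + 26*y + 28.
Scan x_0 ∈ {−4, ..., 4}. For each x_0, f_y(x_0, y) is a polynomial in y; find its integer roots y ∈ {−4, ..., 4}, then test f_x and f at those candidates.
  x = -4: f_y(-4, y) = 6*y**2 + 34*y + 28; vanishes at y ∈ {-1}. (-4, -1): f_x = -137 ≠ 0.
  x = -3: f_y(-3, y) = 6*y**2 + 32*y + 31; no integer root y with |y| ≤ 4.
  x = -2: f_y(-2, y) = 6*y**2 + 30*y + 32; no integer root y with |y| ≤ 4.
  x = -1: f_y(-1, y) = 6*y**2 + 28*y + 31; no integer root y with |y| ≤ 4.
  x = 0: f_y(0, y) = 6*y**2 + 26*y + 28; vanishes at y ∈ {-2}. (0, -2): f_x = 0, f = 0 — SINGULAR.
  x = 1: f_y(1, y) = 6*y**2 + 24*y + 23; no integer root y with |y| ≤ 4.
  x = 2: f_y(2, y) = 6*y**2 + 22*y + 16; vanishes at y ∈ {-1}. (2, -1): f_x = -41 ≠ 0.
  x = 3: f_y(3, y) = 6*y**2 + 20*y + 7; no integer root y with |y| ≤ 4.
  x = 4: f_y(4, y) = 6*y**2 + 18*y - 4; no integer root y with |y| ≤ 4.
Only singular point on the grid: (0, -2).
Classify: substitute x = 0 + u, y = -2 + v and expand: f = -3*u**3 - u**2*v - u*v**2 + 2*v**3 + v**2.
No constant or linear terms (consistent with a singular point). Quadratic part: v**2. Cubic part: -3*u**3 - u**2*v - u*v**2 + 2*v**3.
The quadratic part v**2 is a perfect square, so there is a single (double) tangent line v = 0, i.e. y = -2. Restricting the cubic part to that line (v = 0) leaves -3*u**3 ≠ 0, so f is not divisible by v and the branch is v² ≈ 3*u**3 to lowest order — this is a cusp.
Classification: cusp.


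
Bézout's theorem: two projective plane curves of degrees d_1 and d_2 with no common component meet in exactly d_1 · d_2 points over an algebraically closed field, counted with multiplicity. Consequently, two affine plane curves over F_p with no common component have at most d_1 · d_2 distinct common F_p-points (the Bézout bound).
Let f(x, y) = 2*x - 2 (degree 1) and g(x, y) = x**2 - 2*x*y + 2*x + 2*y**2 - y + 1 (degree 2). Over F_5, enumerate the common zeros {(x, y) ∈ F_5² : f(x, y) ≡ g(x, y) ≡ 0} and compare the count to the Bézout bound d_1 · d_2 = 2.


Common zeros: ∅; count = 0; Bézout bound = 2.

deg(f) = 1, deg(g) = 2, so Bézout bound = 2.
Scan x ∈ F_5. For each x, list the y ∈ F_5 with f(x, y) ≡ 0 and those with g(x, y) ≡ 0 (mod 5); the common zeros in that column are the intersection.
  x = 0: f ≡ 0 at y ∈ ∅; g ≡ 0 at y ∈ ∅; common: ∅.
  x = 1: f ≡ 0 at y ∈ {0, 1, 2, 3, 4}; g ≡ 0 at y ∈ ∅; common: ∅.
  x = 2: f ≡ 0 at y ∈ ∅; g ≡ 0 at y ∈ ∅; common: ∅.
  x = 3: f ≡ 0 at y ∈ ∅; g ≡ 0 at y ∈ {2, 4}; common: ∅.
  x = 4: f ≡ 0 at y ∈ ∅; g ≡ 0 at y ∈ {0, 2}; common: ∅.
Collecting: common zeros = ∅, so the count is 0.
Comparison with the Bézout bound: 0 ≤ 2 = deg(f)·deg(g), as expected for curves with no common component (the affine F_5-count falls short of the bound because intersections may lie at infinity, over extension fields, or carry multiplicity).


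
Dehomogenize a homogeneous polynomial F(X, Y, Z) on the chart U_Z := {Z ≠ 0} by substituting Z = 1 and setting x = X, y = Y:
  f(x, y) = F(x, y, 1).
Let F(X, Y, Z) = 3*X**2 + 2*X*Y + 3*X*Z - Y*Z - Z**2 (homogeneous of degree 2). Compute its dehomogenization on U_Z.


f(x, y) = 3*x**2 + 2*x*y + 3*x - y - 1

On U_Z we set Z = 1. Each monomial c·X^i·Y^j·Z^k in F becomes c·x^i·y^j·1^k = c·x^i·y^j.
Substituting Z = 1: F(X, Y, 1) = 3*x**2 + 2*x*y + 3*x - y - 1.
Note: deg(f) ≤ deg(F) = 2; strict inequality happens when F is divisible by Z (lost terms).


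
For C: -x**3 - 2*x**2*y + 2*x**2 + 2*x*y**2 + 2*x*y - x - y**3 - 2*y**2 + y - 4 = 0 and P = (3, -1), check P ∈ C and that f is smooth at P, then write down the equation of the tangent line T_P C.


Tangent line at P: -4*x - 22*y - 10 = 0.

Step 1: f(3, -1) = 0, so P lies on C.
Step 2: partial derivatives
  f_x(x, y) = -3*x**2 - 4*x*y + 4*x + 2*y**2 + 2*y - 1, f_y(x, y) = -2*x**2 + 4*x*y + 2*x - 3*y**2 - 4*y + 1.
  f_x(P) = -4, f_y(P) = -22 (gradient nonzero, so P is smooth).
Step 3: tangent line at P: -4·(x − 3) + -22·(y − -1) = 0.
Expanding: -4*x - 22*y - 10 = 0.


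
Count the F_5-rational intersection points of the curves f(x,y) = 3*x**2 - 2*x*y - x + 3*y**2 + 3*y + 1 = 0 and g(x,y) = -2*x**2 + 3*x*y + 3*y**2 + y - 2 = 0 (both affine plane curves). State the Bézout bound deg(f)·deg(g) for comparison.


Common zeros: {(1, 4), (3, 0)}; count = 2; Bézout bound = 4.

deg(f) = 2, deg(g) = 2, so Bézout bound = 4.
Scan x ∈ F_5. For each x, list the y ∈ F_5 with f(x, y) ≡ 0 and those with g(x, y) ≡ 0 (mod 5); the common zeros in that column are the intersection.
  x = 0: f ≡ 0 at y ∈ ∅; g ≡ 0 at y ∈ {4}; common: ∅.
  x = 1: f ≡ 0 at y ∈ {4}; g ≡ 0 at y ∈ {3, 4}; common: {4}.
  x = 2: f ≡ 0 at y ∈ {3, 4}; g ≡ 0 at y ∈ {0, 1}; common: ∅.
  x = 3: f ≡ 0 at y ∈ {0, 1}; g ≡ 0 at y ∈ {0}; common: {0}.
  x = 4: f ≡ 0 at y ∈ {0}; g ≡ 0 at y ∈ ∅; common: ∅.
Collecting: common zeros = {(1, 4), (3, 0)}, so the count is 2.
Comparison with the Bézout bound: 2 ≤ 4 = deg(f)·deg(g), as expected for curves with no common component (the affine F_5-count falls short of the bound because intersections may lie at infinity, over extension fields, or carry multiplicity).


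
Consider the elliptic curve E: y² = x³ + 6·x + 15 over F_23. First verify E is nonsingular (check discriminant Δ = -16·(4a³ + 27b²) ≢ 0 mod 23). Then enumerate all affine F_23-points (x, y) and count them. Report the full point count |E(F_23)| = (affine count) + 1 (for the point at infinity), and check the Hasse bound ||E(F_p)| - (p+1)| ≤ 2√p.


Affine points = {(2, 9), (2, 14), (5, 3), (5, 20), (7, 3), (7, 20), (8, 0), (9, 4), (9, 19), (11, 3), (11, 20), (13, 6), (13, 17), (17, 4), (17, 19), (20, 4), (20, 19), (21, 8), (21, 15), (22, 10), (22, 13)}; affine count = 21; |E(F_23)| = 22.

Discriminant check: Δ ∝ 4a³ + 27b² = 4·6³ + 27·15² = 4·216 + 27·225 ≡ 16 (mod 23). Nonzero ⇒ E is nonsingular.
For each x ∈ F_23, compute rhs = x³ + 6·x + 15 mod 23, then count y ∈ F_23 with y² ≡ rhs.
  x = 0: rhs = 15, matching y values: none (0 points).
  x = 1: rhs = 22, matching y values: none (0 points).
  x = 2: rhs = 12, matching y values: 9, 14 (2 points).
  x = 3: rhs = 14, matching y values: none (0 points).
  x = 4: rhs = 11, matching y values: none (0 points).
  x = 5: rhs = 9, matching y values: 3, 20 (2 points).
  x = 6: rhs = 14, matching y values: none (0 points).
  x = 7: rhs = 9, matching y values: 3, 20 (2 points).
  x = 8: rhs = 0, matching y values: 0 (1 points).
  x = 9: rhs = 16, matching y values: 4, 19 (2 points).
  x = 10: rhs = 17, matching y values: none (0 points).
  x = 11: rhs = 9, matching y values: 3, 20 (2 points).
  x = 12: rhs = 21, matching y values: none (0 points).
  x = 13: rhs = 13, matching y values: 6, 17 (2 points).
  x = 14: rhs = 14, matching y values: none (0 points).
  x = 15: rhs = 7, matching y values: none (0 points).
  x = 16: rhs = 21, matching y values: none (0 points).
  x = 17: rhs = 16, matching y values: 4, 19 (2 points).
  x = 18: rhs = 21, matching y values: none (0 points).
  x = 19: rhs = 19, matching y values: none (0 points).
  x = 20: rhs = 16, matching y values: 4, 19 (2 points).
  x = 21: rhs = 18, matching y values: 8, 15 (2 points).
  x = 22: rhs = 8, matching y values: 10, 13 (2 points).
Total affine count: 21.
Full point count |E(F_23)| = 21 + 1 = 22.
Hasse bound: |22 − (23+1)| = |-2| = 2 ≤ 2√23 ≈ 9.5917 ✓.


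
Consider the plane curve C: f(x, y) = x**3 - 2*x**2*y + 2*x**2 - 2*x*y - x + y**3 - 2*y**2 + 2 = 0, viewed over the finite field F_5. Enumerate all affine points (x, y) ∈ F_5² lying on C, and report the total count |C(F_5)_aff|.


Affine F_5-points: {(1, 4), (2, 4), (3, 4)}; count = 3.

For each of the 25 pairs (x, y) ∈ F_5², evaluate f(x, y) mod 5. Record the zeros.
  x = 0: [0↦2, 1↦1, 2↦2, 3↦1, 4↦4]  zeros at y ∈ ∅
  x = 1: [0↦4, 1↦4, 2↦1, 3↦1, 4↦0]  zeros at y ∈ {4}
  x = 2: [0↦1, 1↦3, 2↦2, 3↦4, 4↦0]  zeros at y ∈ {4}
  x = 3: [0↦4, 1↦4, 2↦1, 3↦1, 4↦0]  zeros at y ∈ {4}
  x = 4: [0↦4, 1↦3, 2↦4, 3↦3, 4↦1]  zeros at y ∈ ∅
Collecting zeros: affine points = {(1, 4), (2, 4), (3, 4)}.
Total count |C(F_5)_aff| = 3.


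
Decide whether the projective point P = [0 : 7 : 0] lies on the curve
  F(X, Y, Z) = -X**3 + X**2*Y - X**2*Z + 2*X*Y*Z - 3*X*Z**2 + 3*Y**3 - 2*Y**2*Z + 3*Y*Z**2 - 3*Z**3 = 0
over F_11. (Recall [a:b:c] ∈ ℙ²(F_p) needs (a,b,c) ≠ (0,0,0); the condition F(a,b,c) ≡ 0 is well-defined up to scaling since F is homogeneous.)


F(0,7,0) ≡ 6 (mod 11); P is NOT on the curve.

Evaluate F(0, 7, 0) term-by-term (mod 11).
  -X**3 ↦ -1·0·1·1 = 0
  X**2*Y ↦ 1·0·7·1 = 0
  -X**2*Z ↦ -1·0·1·0 = 0
  2*X*Y*Z ↦ 2·0·7·0 = 0
  -3*X*Z**2 ↦ -3·0·1·0 = 0
  3*Y**3 ↦ 3·1·343·1 = 1029
  -2*Y**2*Z ↦ -2·1·49·0 = 0
  3*Y*Z**2 ↦ 3·1·7·0 = 0
  -3*Z**3 ↦ -3·1·1·0 = 0
Sum: F(0, 7, 0) = (0) + (0) + (0) + (0) + (0) + (1029) + (0) + (0) + (0) = 1029.
Reducing mod 11: 1029 ≡ 6 (mod 11).
Since F(a, b, c) ≡ 6 ≠ 0 (mod 11), P does NOT lie on the curve.


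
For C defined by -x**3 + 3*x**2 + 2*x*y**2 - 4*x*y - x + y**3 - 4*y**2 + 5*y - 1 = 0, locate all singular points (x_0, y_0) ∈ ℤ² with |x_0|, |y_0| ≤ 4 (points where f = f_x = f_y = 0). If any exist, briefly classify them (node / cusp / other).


Singular points: {(1, 1)}; classification: cusp.

Compute partial derivatives:
  f_x = -3*x**2 + 6*x + 2*y**2 - 4*y - 1.
  f_y = 4*x*y - 4*x + 3*y**2 - 8*y + 5.
Scan x_0 ∈ {−4, ..., 4}. For each x_0, f_y(x_0, y) is a polynomial in y; find its integer roots y ∈ {−4, ..., 4}, then test f_x and f at those candidates.
  x = -4: f_y(-4, y) = 3*y**2 - 24*y + 21; vanishes at y ∈ {1}. (-4, 1): f_x = -75 ≠ 0.
  x = -3: f_y(-3, y) = 3*y**2 - 20*y + 17; vanishes at y ∈ {1}. (-3, 1): f_x = -48 ≠ 0.
  x = -2: f_y(-2, y) = 3*y**2 - 16*y + 13; vanishes at y ∈ {1}. (-2, 1): f_x = -27 ≠ 0.
  x = -1: f_y(-1, y) = 3*y**2 - 12*y + 9; vanishes at y ∈ {1, 3}. (-1, 1): f_x = -12 ≠ 0; (-1, 3): f_x = -4 ≠ 0.
  x = 0: f_y(0, y) = 3*y**2 - 8*y + 5; vanishes at y ∈ {1}. (0, 1): f_x = -3 ≠ 0.
  x = 1: f_y(1, y) = 3*y**2 - 4*y + 1; vanishes at y ∈ {1}. (1, 1): f_x = 0, f = 0 — SINGULAR.
  x = 2: f_y(2, y) = 3*y**2 - 3; vanishes at y ∈ {-1, 1}. (2, -1): f_x = 5 ≠ 0; (2, 1): f_x = -3 ≠ 0.
  x = 3: f_y(3, y) = 3*y**2 + 4*y - 7; vanishes at y ∈ {1}. (3, 1): f_x = -12 ≠ 0.
  x = 4: f_y(4, y) = 3*y**2 + 8*y - 11; vanishes at y ∈ {1}. (4, 1): f_x = -27 ≠ 0.
Only singular point on the grid: (1, 1).
Classify: substitute x = 1 + u, y = 1 + v and expand: f = -u**3 + 2*u*v**2 + v**3 + v**2.
No constant or linear terms (consistent with a singular point). Quadratic part: v**2. Cubic part: -u**3 + 2*u*v**2 + v**3.
The quadratic part v**2 is a perfect square, so there is a single (double) tangent line v = 0, i.e. y = 1. Restricting the cubic part to that line (v = 0) leaves -u**3 ≠ 0, so f is not divisible by v and the branch is v² ≈ u**3 to lowest order — this is a cusp.
Classification: cusp.


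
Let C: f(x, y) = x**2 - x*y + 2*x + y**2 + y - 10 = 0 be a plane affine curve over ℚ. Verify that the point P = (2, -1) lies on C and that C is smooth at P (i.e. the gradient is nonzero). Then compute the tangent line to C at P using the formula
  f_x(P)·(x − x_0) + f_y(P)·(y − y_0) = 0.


Tangent line at P: 7*x - 3*y - 17 = 0.

Step 1: f(2, -1) = 0, so P lies on C.
Step 2: partial derivatives
  f_x(x, y) = 2*x - y + 2, f_y(x, y) = -x + 2*y + 1.
  f_x(P) = 7, f_y(P) = -3 (gradient nonzero, so P is smooth).
Step 3: tangent line at P: 7·(x − 2) + -3·(y − -1) = 0.
Expanding: 7*x - 3*y - 17 = 0.


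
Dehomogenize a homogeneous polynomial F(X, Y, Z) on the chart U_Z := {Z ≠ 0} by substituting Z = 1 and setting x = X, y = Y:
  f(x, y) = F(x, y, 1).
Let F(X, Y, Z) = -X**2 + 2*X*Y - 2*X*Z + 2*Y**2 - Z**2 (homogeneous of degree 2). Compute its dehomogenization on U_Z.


f(x, y) = -x**2 + 2*x*y - 2*x + 2*y**2 - 1

On U_Z we set Z = 1. Each monomial c·X^i·Y^j·Z^k in F becomes c·x^i·y^j·1^k = c·x^i·y^j.
Substituting Z = 1: F(X, Y, 1) = -x**2 + 2*x*y - 2*x + 2*y**2 - 1.
Note: deg(f) ≤ deg(F) = 2; strict inequality happens when F is divisible by Z (lost terms).


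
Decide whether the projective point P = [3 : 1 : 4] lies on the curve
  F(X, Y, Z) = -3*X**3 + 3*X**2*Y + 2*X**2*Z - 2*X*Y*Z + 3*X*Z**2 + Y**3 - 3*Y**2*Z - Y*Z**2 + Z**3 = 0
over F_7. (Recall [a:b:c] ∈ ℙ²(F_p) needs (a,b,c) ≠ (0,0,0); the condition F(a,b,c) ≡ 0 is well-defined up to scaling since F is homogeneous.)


F(3,1,4) ≡ 0 (mod 7); P is on the curve.

Evaluate F(3, 1, 4) term-by-term (mod 7).
  -3*X**3 ↦ -3·27·1·1 = -81
  3*X**2*Y ↦ 3·9·1·1 = 27
  2*X**2*Z ↦ 2·9·1·4 = 72
  -2*X*Y*Z ↦ -2·3·1·4 = -24
  3*X*Z**2 ↦ 3·3·1·16 = 144
  Y**3 ↦ 1·1·1·1 = 1
  -3*Y**2*Z ↦ -3·1·1·4 = -12
  -Y*Z**2 ↦ -1·1·1·16 = -16
  Z**3 ↦ 1·1·1·64 = 64
Sum: F(3, 1, 4) = (-81) + (27) + (72) + (-24) + (144) + (1) + (-12) + (-16) + (64) = 175.
Reducing mod 7: 175 ≡ 0 (mod 7).
Since F(a, b, c) ≡ 0 (mod 7), P lies on the curve.


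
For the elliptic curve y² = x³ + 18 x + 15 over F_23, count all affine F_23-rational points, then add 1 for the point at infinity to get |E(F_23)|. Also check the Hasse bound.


Affine points = {(2, 6), (2, 17), (3, 2), (3, 21), (4, 6), (4, 17), (5, 0), (7, 1), (7, 22), (8, 2), (8, 21), (9, 3), (9, 20), (11, 7), (11, 16), (12, 2), (12, 21), (13, 10), (13, 13), (15, 7), (15, 16), (16, 11), (16, 12), (17, 6), (17, 17), (20, 7), (20, 16)}; affine count = 27; |E(F_23)| = 28.

Discriminant check: Δ ∝ 4a³ + 27b² = 4·18³ + 27·15² = 4·5832 + 27·225 ≡ 9 (mod 23). Nonzero ⇒ E is nonsingular.
For each x ∈ F_23, compute rhs = x³ + 18·x + 15 mod 23, then count y ∈ F_23 with y² ≡ rhs.
  x = 0: rhs = 15, matching y values: none (0 points).
  x = 1: rhs = 11, matching y values: none (0 points).
  x = 2: rhs = 13, matching y values: 6, 17 (2 points).
  x = 3: rhs = 4, matching y values: 2, 21 (2 points).
  x = 4: rhs = 13, matching y values: 6, 17 (2 points).
  x = 5: rhs = 0, matching y values: 0 (1 points).
  x = 6: rhs = 17, matching y values: none (0 points).
  x = 7: rhs = 1, matching y values: 1, 22 (2 points).
  x = 8: rhs = 4, matching y values: 2, 21 (2 points).
  x = 9: rhs = 9, matching y values: 3, 20 (2 points).
  x = 10: rhs = 22, matching y values: none (0 points).
  x = 11: rhs = 3, matching y values: 7, 16 (2 points).
  x = 12: rhs = 4, matching y values: 2, 21 (2 points).
  x = 13: rhs = 8, matching y values: 10, 13 (2 points).
  x = 14: rhs = 21, matching y values: none (0 points).
  x = 15: rhs = 3, matching y values: 7, 16 (2 points).
  x = 16: rhs = 6, matching y values: 11, 12 (2 points).
  x = 17: rhs = 13, matching y values: 6, 17 (2 points).
  x = 18: rhs = 7, matching y values: none (0 points).
  x = 19: rhs = 17, matching y values: none (0 points).
  x = 20: rhs = 3, matching y values: 7, 16 (2 points).
  x = 21: rhs = 17, matching y values: none (0 points).
  x = 22: rhs = 19, matching y values: none (0 points).
Total affine count: 27.
Full point count |E(F_23)| = 27 + 1 = 28.
Hasse bound: |28 − (23+1)| = |4| = 4 ≤ 2√23 ≈ 9.5917 ✓.


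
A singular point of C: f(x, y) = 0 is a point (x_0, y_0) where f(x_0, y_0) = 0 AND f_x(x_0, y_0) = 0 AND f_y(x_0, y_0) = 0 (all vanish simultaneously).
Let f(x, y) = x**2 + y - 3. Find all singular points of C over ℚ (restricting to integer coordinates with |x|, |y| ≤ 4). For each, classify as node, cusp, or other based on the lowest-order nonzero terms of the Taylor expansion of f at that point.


No singular points in the scanned grid; C is smooth there.

Compute partial derivatives:
  f_x = 2*x.
  f_y = 1.
f_y = 1 is a nonzero constant, so f_y never vanishes: no point (x, y) can satisfy f = f_x = f_y = 0. In particular no (x, y) ∈ {−4, ..., 4}² is singular; the curve is smooth.


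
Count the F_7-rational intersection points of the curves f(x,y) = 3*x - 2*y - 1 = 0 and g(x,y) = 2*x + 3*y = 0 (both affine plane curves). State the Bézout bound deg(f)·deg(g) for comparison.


Common zeros: {(4, 2)}; count = 1; Bézout bound = 1.

deg(f) = 1, deg(g) = 1, so Bézout bound = 1.
Scan x ∈ F_7. For each x, list the y ∈ F_7 with f(x, y) ≡ 0 and those with g(x, y) ≡ 0 (mod 7); the common zeros in that column are the intersection.
  x = 0: f ≡ 0 at y ∈ {3}; g ≡ 0 at y ∈ {0}; common: ∅.
  x = 1: f ≡ 0 at y ∈ {1}; g ≡ 0 at y ∈ {4}; common: ∅.
  x = 2: f ≡ 0 at y ∈ {6}; g ≡ 0 at y ∈ {1}; common: ∅.
  x = 3: f ≡ 0 at y ∈ {4}; g ≡ 0 at y ∈ {5}; common: ∅.
  x = 4: f ≡ 0 at y ∈ {2}; g ≡ 0 at y ∈ {2}; common: {2}.
  x = 5: f ≡ 0 at y ∈ {0}; g ≡ 0 at y ∈ {6}; common: ∅.
  x = 6: f ≡ 0 at y ∈ {5}; g ≡ 0 at y ∈ {3}; common: ∅.
Collecting: common zeros = {(4, 2)}, so the count is 1.
Comparison with the Bézout bound: 1 ≤ 1 = deg(f)·deg(g), as expected for curves with no common component (the bound is attained).


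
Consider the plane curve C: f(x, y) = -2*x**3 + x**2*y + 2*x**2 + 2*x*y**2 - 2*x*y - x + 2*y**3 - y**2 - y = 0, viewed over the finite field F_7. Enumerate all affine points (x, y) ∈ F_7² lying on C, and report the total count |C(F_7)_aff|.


Affine F_7-points: {(0, 0), (0, 1), (0, 3), (1, 1), (1, 3), (1, 6), (4, 1), (4, 2), (4, 4), (5, 3)}; count = 10.

For each of the 49 pairs (x, y) ∈ F_7², evaluate f(x, y) mod 7. Record the zeros.
  x = 0: [0↦0, 1↦0, 2↦3, 3↦0, 4↦3, 5↦3, 6↦5]  zeros at y ∈ {0, 1, 3}
  x = 1: [0↦6, 1↦0, 2↦1, 3↦0, 4↦2, 5↦5, 6↦0]  zeros at y ∈ {1, 3, 6}
  x = 2: [0↦4, 1↦1, 2↦2, 3↦5, 4↦1, 5↦2, 6↦6]  zeros at y ∈ ∅
  x = 3: [0↦3, 1↦5, 2↦1, 3↦3, 4↦2, 5↦3, 6↦4]  zeros at y ∈ ∅
  x = 4: [0↦5, 1↦0, 2↦0, 3↦3, 4↦0, 5↦3, 6↦3]  zeros at y ∈ {1, 2, 4}
  x = 5: [0↦5, 1↦2, 2↦1, 3↦0, 4↦4, 5↦4, 6↦5]  zeros at y ∈ {3}
  x = 6: [0↦5, 1↦6, 2↦6, 3↦3, 4↦2, 5↦1, 6↦5]  zeros at y ∈ ∅
Collecting zeros: affine points = {(0, 0), (0, 1), (0, 3), (1, 1), (1, 3), (1, 6), (4, 1), (4, 2), (4, 4), (5, 3)}.
Total count |C(F_7)_aff| = 10.


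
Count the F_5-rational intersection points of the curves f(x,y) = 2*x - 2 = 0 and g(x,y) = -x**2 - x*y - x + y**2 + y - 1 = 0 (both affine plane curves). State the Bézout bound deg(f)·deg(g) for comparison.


Common zeros: ∅; count = 0; Bézout bound = 2.

deg(f) = 1, deg(g) = 2, so Bézout bound = 2.
Scan x ∈ F_5. For each x, list the y ∈ F_5 with f(x, y) ≡ 0 and those with g(x, y) ≡ 0 (mod 5); the common zeros in that column are the intersection.
  x = 0: f ≡ 0 at y ∈ ∅; g ≡ 0 at y ∈ {2}; common: ∅.
  x = 1: f ≡ 0 at y ∈ {0, 1, 2, 3, 4}; g ≡ 0 at y ∈ ∅; common: ∅.
  x = 2: f ≡ 0 at y ∈ ∅; g ≡ 0 at y ∈ {2, 4}; common: ∅.
  x = 3: f ≡ 0 at y ∈ ∅; g ≡ 0 at y ∈ {3, 4}; common: ∅.
  x = 4: f ≡ 0 at y ∈ ∅; g ≡ 0 at y ∈ ∅; common: ∅.
Collecting: common zeros = ∅, so the count is 0.
Comparison with the Bézout bound: 0 ≤ 2 = deg(f)·deg(g), as expected for curves with no common component (the affine F_5-count falls short of the bound because intersections may lie at infinity, over extension fields, or carry multiplicity).


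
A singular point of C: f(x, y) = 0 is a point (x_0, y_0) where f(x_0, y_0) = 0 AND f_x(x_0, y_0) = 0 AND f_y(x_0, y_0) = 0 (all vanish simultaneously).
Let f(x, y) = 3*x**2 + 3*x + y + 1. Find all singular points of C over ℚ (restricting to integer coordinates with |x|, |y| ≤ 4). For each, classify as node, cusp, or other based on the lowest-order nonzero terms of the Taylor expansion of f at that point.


No singular points in the scanned grid; C is smooth there.

Compute partial derivatives:
  f_x = 6*x + 3.
  f_y = 1.
f_y = 1 is a nonzero constant, so f_y never vanishes: no point (x, y) can satisfy f = f_x = f_y = 0. In particular no (x, y) ∈ {−4, ..., 4}² is singular; the curve is smooth.


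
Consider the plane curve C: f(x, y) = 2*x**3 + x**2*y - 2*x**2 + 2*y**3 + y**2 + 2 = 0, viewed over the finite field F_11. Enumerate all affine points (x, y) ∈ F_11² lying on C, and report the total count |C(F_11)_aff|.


Affine F_11-points: {(0, 2), (0, 7), (1, 10), (3, 7), (4, 3), (5, 10), (6, 8), (8, 4), (9, 0)}; count = 9.

For each of the 121 pairs (x, y) ∈ F_11², evaluate f(x, y) mod 11. Record the zeros.
  x = 0: [0↦2, 1↦5, 2↦0, 3↦10, 4↦3, 5↦2, 6↦8, 7↦0, 8↦1, 9↦1, 10↦1]  zeros at y ∈ {2, 7}
  x = 1: [0↦2, 1↦6, 2↦2, 3↦2, 4↦7, 5↦7, 6↦3, 7↦7, 8↦9, 9↦10, 10↦0]  zeros at y ∈ {10}
  x = 2: [0↦10, 1↦6, 2↦5, 3↦8, 4↦5, 5↦8, 6↦7, 7↦3, 8↦8, 9↦1, 10↦5]  zeros at y ∈ ∅
  x = 3: [0↦5, 1↦6, 2↦10, 3↦7, 4↦9, 5↦6, 6↦10, 7↦0, 8↦10, 9↦8, 10↦6]  zeros at y ∈ {7}
  x = 4: [0↦10, 1↦7, 2↦7, 3↦0, 4↦9, 5↦2, 6↦2, 7↦10, 8↦5, 9↦10, 10↦4]  zeros at y ∈ {3}
  x = 5: [0↦4, 1↦10, 2↦8, 3↦10, 4↦6, 5↦8, 6↦6, 7↦1, 8↦5, 9↦8, 10↦0]  zeros at y ∈ {10}
  x = 6: [0↦10, 1↦5, 2↦3, 3↦5, 4↦1, 5↦3, 6↦1, 7↦7, 8↦0, 9↦3, 10↦6]  zeros at y ∈ {8}
  x = 7: [0↦7, 1↦4, 2↦4, 3↦8, 4↦6, 5↦10, 6↦10, 7↦7, 8↦2, 9↦7, 10↦1]  zeros at y ∈ ∅
  x = 8: [0↦7, 1↦8, 2↦1, 3↦9, 4↦0, 5↦8, 6↦1, 7↦2, 8↦1, 9↦10, 10↦8]  zeros at y ∈ {4}
  x = 9: [0↦0, 1↦7, 2↦6, 3↦9, 4↦6, 5↦9, 6↦8, 7↦4, 8↦9, 9↦2, 10↦6]  zeros at y ∈ {0}
  x = 10: [0↦9, 1↦2, 2↦9, 3↦9, 4↦3, 5↦3, 6↦10, 7↦3, 8↦5, 9↦6, 10↦7]  zeros at y ∈ ∅
Collecting zeros: affine points = {(0, 2), (0, 7), (1, 10), (3, 7), (4, 3), (5, 10), (6, 8), (8, 4), (9, 0)}.
Total count |C(F_11)_aff| = 9.


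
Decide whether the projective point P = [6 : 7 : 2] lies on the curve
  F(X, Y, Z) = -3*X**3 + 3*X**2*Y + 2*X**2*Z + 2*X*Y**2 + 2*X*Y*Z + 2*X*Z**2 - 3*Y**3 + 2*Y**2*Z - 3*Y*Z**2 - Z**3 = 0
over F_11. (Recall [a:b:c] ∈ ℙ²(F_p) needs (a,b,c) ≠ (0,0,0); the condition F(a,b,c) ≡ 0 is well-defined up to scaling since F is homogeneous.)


F(6,7,2) ≡ 10 (mod 11); P is NOT on the curve.

Evaluate F(6, 7, 2) term-by-term (mod 11).
  -3*X**3 ↦ -3·216·1·1 = -648
  3*X**2*Y ↦ 3·36·7·1 = 756
  2*X**2*Z ↦ 2·36·1·2 = 144
  2*X*Y**2 ↦ 2·6·49·1 = 588
  2*X*Y*Z ↦ 2·6·7·2 = 168
  2*X*Z**2 ↦ 2·6·1·4 = 48
  -3*Y**3 ↦ -3·1·343·1 = -1029
  2*Y**2*Z ↦ 2·1·49·2 = 196
  -3*Y*Z**2 ↦ -3·1·7·4 = -84
  -Z**3 ↦ -1·1·1·8 = -8
Sum: F(6, 7, 2) = (-648) + (756) + (144) + (588) + (168) + (48) + (-1029) + (196) + (-84) + (-8) = 131.
Reducing mod 11: 131 ≡ 10 (mod 11).
Since F(a, b, c) ≡ 10 ≠ 0 (mod 11), P does NOT lie on the curve.


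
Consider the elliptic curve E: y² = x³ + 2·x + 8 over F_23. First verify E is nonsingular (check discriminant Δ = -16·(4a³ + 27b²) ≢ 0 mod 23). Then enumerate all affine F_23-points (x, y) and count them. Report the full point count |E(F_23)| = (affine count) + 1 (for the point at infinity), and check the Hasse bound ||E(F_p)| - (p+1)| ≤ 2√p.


Affine points = {(0, 10), (0, 13), (3, 8), (3, 15), (6, 11), (6, 12), (10, 4), (10, 19), (11, 2), (11, 21), (12, 9), (12, 14), (13, 0), (15, 3), (15, 20)}; affine count = 15; |E(F_23)| = 16.

Discriminant check: Δ ∝ 4a³ + 27b² = 4·2³ + 27·8² = 4·8 + 27·64 ≡ 12 (mod 23). Nonzero ⇒ E is nonsingular.
For each x ∈ F_23, compute rhs = x³ + 2·x + 8 mod 23, then count y ∈ F_23 with y² ≡ rhs.
  x = 0: rhs = 8, matching y values: 10, 13 (2 points).
  x = 1: rhs = 11, matching y values: none (0 points).
  x = 2: rhs = 20, matching y values: none (0 points).
  x = 3: rhs = 18, matching y values: 8, 15 (2 points).
  x = 4: rhs = 11, matching y values: none (0 points).
  x = 5: rhs = 5, matching y values: none (0 points).
  x = 6: rhs = 6, matching y values: 11, 12 (2 points).
  x = 7: rhs = 20, matching y values: none (0 points).
  x = 8: rhs = 7, matching y values: none (0 points).
  x = 9: rhs = 19, matching y values: none (0 points).
  x = 10: rhs = 16, matching y values: 4, 19 (2 points).
  x = 11: rhs = 4, matching y values: 2, 21 (2 points).
  x = 12: rhs = 12, matching y values: 9, 14 (2 points).
  x = 13: rhs = 0, matching y values: 0 (1 points).
  x = 14: rhs = 20, matching y values: none (0 points).
  x = 15: rhs = 9, matching y values: 3, 20 (2 points).
  x = 16: rhs = 19, matching y values: none (0 points).
  x = 17: rhs = 10, matching y values: none (0 points).
  x = 18: rhs = 11, matching y values: none (0 points).
  x = 19: rhs = 5, matching y values: none (0 points).
  x = 20: rhs = 21, matching y values: none (0 points).
  x = 21: rhs = 19, matching y values: none (0 points).
  x = 22: rhs = 5, matching y values: none (0 points).
Total affine count: 15.
Full point count |E(F_23)| = 15 + 1 = 16.
Hasse bound: |16 − (23+1)| = |-8| = 8 ≤ 2√23 ≈ 9.5917 ✓.


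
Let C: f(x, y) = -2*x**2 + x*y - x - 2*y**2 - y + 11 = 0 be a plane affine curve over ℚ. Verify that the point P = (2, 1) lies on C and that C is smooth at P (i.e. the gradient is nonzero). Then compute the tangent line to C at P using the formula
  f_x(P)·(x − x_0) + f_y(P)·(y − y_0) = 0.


Tangent line at P: -8*x - 3*y + 19 = 0.

Step 1: f(2, 1) = 0, so P lies on C.
Step 2: partial derivatives
  f_x(x, y) = -4*x + y - 1, f_y(x, y) = x - 4*y - 1.
  f_x(P) = -8, f_y(P) = -3 (gradient nonzero, so P is smooth).
Step 3: tangent line at P: -8·(x − 2) + -3·(y − 1) = 0.
Expanding: -8*x - 3*y + 19 = 0.


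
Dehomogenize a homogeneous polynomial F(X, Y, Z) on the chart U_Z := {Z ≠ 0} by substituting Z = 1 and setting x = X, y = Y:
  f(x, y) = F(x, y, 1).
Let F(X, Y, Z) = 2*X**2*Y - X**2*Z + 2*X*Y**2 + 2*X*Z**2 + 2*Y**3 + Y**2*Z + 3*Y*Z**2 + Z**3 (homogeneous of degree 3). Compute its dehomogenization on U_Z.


f(x, y) = 2*x**2*y - x**2 + 2*x*y**2 + 2*x + 2*y**3 + y**2 + 3*y + 1

On U_Z we set Z = 1. Each monomial c·X^i·Y^j·Z^k in F becomes c·x^i·y^j·1^k = c·x^i·y^j.
Substituting Z = 1: F(X, Y, 1) = 2*x**2*y - x**2 + 2*x*y**2 + 2*x + 2*y**3 + y**2 + 3*y + 1.
Note: deg(f) ≤ deg(F) = 3; strict inequality happens when F is divisible by Z (lost terms).


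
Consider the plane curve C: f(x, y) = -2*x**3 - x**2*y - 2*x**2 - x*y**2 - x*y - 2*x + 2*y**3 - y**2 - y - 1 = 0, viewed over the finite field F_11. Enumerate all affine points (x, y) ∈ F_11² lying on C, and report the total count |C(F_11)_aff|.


Affine F_11-points: {(1, 4), (2, 6), (6, 0), (7, 5), (9, 0), (9, 1), (9, 4), (10, 10)}; count = 8.

For each of the 121 pairs (x, y) ∈ F_11², evaluate f(x, y) mod 11. Record the zeros.
  x = 0: [0↦10, 1↦10, 2↦9, 3↦8, 4↦8, 5↦10, 6↦4, 7↦2, 8↦5, 9↦3, 10↦8]  zeros at y ∈ ∅
  x = 1: [0↦4, 1↦1, 2↦6, 3↦9, 4↦0, 5↦2, 6↦5, 7↦10, 8↦7, 9↦8, 10↦3]  zeros at y ∈ {4}
  x = 2: [0↦4, 1↦7, 2↦5, 3↦10, 4↦1, 5↦1, 6↦0, 7↦10, 8↦10, 9↦1, 10↦6]  zeros at y ∈ {6}
  x = 3: [0↦9, 1↦5, 2↦5, 3↦10, 4↦10, 5↦6, 6↦10, 7↦1, 8↦2, 9↦3, 10↦5]  zeros at y ∈ ∅
  x = 4: [0↦7, 1↦5, 2↦5, 3↦8, 4↦4, 5↦5, 6↦1, 7↦4, 8↦4, 9↦2, 10↦10]  zeros at y ∈ ∅
  x = 5: [0↦8, 1↦6, 2↦4, 3↦3, 4↦4, 5↦8, 6↦5, 7↦7, 8↦4, 9↦8, 10↦9]  zeros at y ∈ ∅
  x = 6: [0↦0, 1↦7, 2↦1, 3↦5, 4↦9, 5↦3, 6↦10, 7↦9, 8↦1, 9↦9, 10↦1]  zeros at y ∈ {0}
  x = 7: [0↦4, 1↦7, 2↦6, 3↦2, 4↦7, 5↦0, 6↦4, 7↦9, 8↦5, 9↦4, 10↦7]  zeros at y ∈ {5}
  x = 8: [0↦8, 1↦5, 2↦7, 3↦4, 4↦8, 5↦9, 6↦8, 7↦6, 8↦4, 9↦3, 10↦4]  zeros at y ∈ ∅
  x = 9: [0↦0, 1↦0, 2↦3, 3↦10, 4↦0, 5↦7, 6↦10, 7↦10, 8↦8, 9↦5, 10↦2]  zeros at y ∈ {0, 1, 4}
  x = 10: [0↦1, 1↦2, 2↦4, 3↦8, 4↦4, 5↦4, 6↦9, 7↦9, 8↦5, 9↦9, 10↦0]  zeros at y ∈ {10}
Collecting zeros: affine points = {(1, 4), (2, 6), (6, 0), (7, 5), (9, 0), (9, 1), (9, 4), (10, 10)}.
Total count |C(F_11)_aff| = 8.


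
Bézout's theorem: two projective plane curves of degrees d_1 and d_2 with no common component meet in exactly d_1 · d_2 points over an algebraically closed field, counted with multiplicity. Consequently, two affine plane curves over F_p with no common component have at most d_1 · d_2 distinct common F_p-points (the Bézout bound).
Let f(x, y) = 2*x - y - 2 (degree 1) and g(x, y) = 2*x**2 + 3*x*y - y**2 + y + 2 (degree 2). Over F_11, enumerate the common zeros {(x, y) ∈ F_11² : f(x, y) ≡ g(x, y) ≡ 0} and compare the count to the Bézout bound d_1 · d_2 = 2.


Common zeros: {(3, 4), (7, 1)}; count = 2; Bézout bound = 2.

deg(f) = 1, deg(g) = 2, so Bézout bound = 2.
Scan x ∈ F_11. For each x, list the y ∈ F_11 with f(x, y) ≡ 0 and those with g(x, y) ≡ 0 (mod 11); the common zeros in that column are the intersection.
  x = 0: f ≡ 0 at y ∈ {9}; g ≡ 0 at y ∈ {2, 10}; common: ∅.
  x = 1: f ≡ 0 at y ∈ {0}; g ≡ 0 at y ∈ ∅; common: ∅.
  x = 2: f ≡ 0 at y ∈ {2}; g ≡ 0 at y ∈ {3, 4}; common: ∅.
  x = 3: f ≡ 0 at y ∈ {4}; g ≡ 0 at y ∈ {4, 6}; common: {4}.
  x = 4: f ≡ 0 at y ∈ {6}; g ≡ 0 at y ∈ ∅; common: ∅.
  x = 5: f ≡ 0 at y ∈ {8}; g ≡ 0 at y ∈ ∅; common: ∅.
  x = 6: f ≡ 0 at y ∈ {10}; g ≡ 0 at y ∈ ∅; common: ∅.
  x = 7: f ≡ 0 at y ∈ {1}; g ≡ 0 at y ∈ {1, 10}; common: {1}.
  x = 8: f ≡ 0 at y ∈ {3}; g ≡ 0 at y ∈ {1, 2}; common: ∅.
  x = 9: f ≡ 0 at y ∈ {5}; g ≡ 0 at y ∈ ∅; common: ∅.
  x = 10: f ≡ 0 at y ∈ {7}; g ≡ 0 at y ∈ {3, 6}; common: ∅.
Collecting: common zeros = {(3, 4), (7, 1)}, so the count is 2.
Comparison with the Bézout bound: 2 ≤ 2 = deg(f)·deg(g), as expected for curves with no common component (the bound is attained).


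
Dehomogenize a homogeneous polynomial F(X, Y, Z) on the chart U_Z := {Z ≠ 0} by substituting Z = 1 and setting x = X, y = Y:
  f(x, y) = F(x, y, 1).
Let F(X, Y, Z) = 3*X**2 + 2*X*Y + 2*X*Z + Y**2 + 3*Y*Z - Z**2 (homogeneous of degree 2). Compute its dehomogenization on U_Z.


f(x, y) = 3*x**2 + 2*x*y + 2*x + y**2 + 3*y - 1

On U_Z we set Z = 1. Each monomial c·X^i·Y^j·Z^k in F becomes c·x^i·y^j·1^k = c·x^i·y^j.
Substituting Z = 1: F(X, Y, 1) = 3*x**2 + 2*x*y + 2*x + y**2 + 3*y - 1.
Note: deg(f) ≤ deg(F) = 2; strict inequality happens when F is divisible by Z (lost terms).


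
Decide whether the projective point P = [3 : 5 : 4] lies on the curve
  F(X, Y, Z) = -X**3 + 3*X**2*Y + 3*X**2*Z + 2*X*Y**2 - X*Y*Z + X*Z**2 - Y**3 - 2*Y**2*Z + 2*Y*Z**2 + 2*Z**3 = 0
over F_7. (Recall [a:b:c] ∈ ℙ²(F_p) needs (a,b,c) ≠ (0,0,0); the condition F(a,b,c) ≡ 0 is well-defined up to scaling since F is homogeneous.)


F(3,5,4) ≡ 2 (mod 7); P is NOT on the curve.

Evaluate F(3, 5, 4) term-by-term (mod 7).
  -X**3 ↦ -1·27·1·1 = -27
  3*X**2*Y ↦ 3·9·5·1 = 135
  3*X**2*Z ↦ 3·9·1·4 = 108
  2*X*Y**2 ↦ 2·3·25·1 = 150
  -X*Y*Z ↦ -1·3·5·4 = -60
  X*Z**2 ↦ 1·3·1·16 = 48
  -Y**3 ↦ -1·1·125·1 = -125
  -2*Y**2*Z ↦ -2·1·25·4 = -200
  2*Y*Z**2 ↦ 2·1·5·16 = 160
  2*Z**3 ↦ 2·1·1·64 = 128
Sum: F(3, 5, 4) = (-27) + (135) + (108) + (150) + (-60) + (48) + (-125) + (-200) + (160) + (128) = 317.
Reducing mod 7: 317 ≡ 2 (mod 7).
Since F(a, b, c) ≡ 2 ≠ 0 (mod 7), P does NOT lie on the curve.


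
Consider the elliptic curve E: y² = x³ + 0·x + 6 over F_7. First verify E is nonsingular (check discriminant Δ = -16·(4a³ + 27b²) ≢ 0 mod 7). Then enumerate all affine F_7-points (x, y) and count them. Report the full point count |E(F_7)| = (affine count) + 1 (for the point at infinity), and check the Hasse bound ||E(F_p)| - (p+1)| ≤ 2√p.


Affine points = {(1, 0), (2, 0), (4, 0)}; affine count = 3; |E(F_7)| = 4.

Discriminant check: Δ ∝ 4a³ + 27b² = 4·0³ + 27·6² = 4·0 + 27·36 ≡ 6 (mod 7). Nonzero ⇒ E is nonsingular.
For each x ∈ F_7, compute rhs = x³ + 0·x + 6 mod 7, then count y ∈ F_7 with y² ≡ rhs.
  x = 0: rhs = 6, matching y values: none (0 points).
  x = 1: rhs = 0, matching y values: 0 (1 points).
  x = 2: rhs = 0, matching y values: 0 (1 points).
  x = 3: rhs = 5, matching y values: none (0 points).
  x = 4: rhs = 0, matching y values: 0 (1 points).
  x = 5: rhs = 5, matching y values: none (0 points).
  x = 6: rhs = 5, matching y values: none (0 points).
Total affine count: 3.
Full point count |E(F_7)| = 3 + 1 = 4.
Hasse bound: |4 − (7+1)| = |-4| = 4 ≤ 2√7 ≈ 5.2915 ✓.
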